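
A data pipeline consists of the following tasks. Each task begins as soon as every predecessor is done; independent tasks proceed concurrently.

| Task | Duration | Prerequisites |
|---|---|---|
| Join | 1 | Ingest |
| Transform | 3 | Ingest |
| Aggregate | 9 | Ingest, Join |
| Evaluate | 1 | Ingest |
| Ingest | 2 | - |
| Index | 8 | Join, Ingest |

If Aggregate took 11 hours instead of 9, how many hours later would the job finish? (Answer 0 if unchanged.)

Baseline: Ingest→Join→Aggregate = 2+1+9 = 12 → 12 hours.
Since Aggregate is critical, the +2 change carries straight to that chain (now 14 hours).
No other chain overtakes it, so the finish is 14 hours.
Change in finish: 14 − 12 = +2 hours.

2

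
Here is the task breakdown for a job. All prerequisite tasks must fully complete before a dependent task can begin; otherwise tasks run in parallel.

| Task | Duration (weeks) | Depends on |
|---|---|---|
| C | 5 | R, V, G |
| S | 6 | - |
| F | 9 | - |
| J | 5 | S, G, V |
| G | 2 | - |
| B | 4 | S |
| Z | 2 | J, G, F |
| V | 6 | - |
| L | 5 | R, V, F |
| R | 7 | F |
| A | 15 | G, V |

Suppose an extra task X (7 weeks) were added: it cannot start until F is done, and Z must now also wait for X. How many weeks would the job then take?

21

Originally the job takes 21 weeks.
With X inserted, Z now waits for max(J, G, F, X).
New critical path: F→R→L = 9+7+5 = 21 ⇒ 21 weeks.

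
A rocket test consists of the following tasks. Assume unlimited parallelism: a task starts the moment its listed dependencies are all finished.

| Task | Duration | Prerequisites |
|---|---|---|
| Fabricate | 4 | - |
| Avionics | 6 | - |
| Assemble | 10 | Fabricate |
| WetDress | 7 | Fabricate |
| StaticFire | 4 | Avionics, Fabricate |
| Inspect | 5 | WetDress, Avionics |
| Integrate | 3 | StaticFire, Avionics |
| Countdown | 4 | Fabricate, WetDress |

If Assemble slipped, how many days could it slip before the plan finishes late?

2

Fabricate→WetDress→Inspect = 4+7+5 = 16 sets the makespan at 16 days.
Longest path through Assemble: 14 days (earliest finish 14, latest finish 16).
Float = 16 − 14 = 2.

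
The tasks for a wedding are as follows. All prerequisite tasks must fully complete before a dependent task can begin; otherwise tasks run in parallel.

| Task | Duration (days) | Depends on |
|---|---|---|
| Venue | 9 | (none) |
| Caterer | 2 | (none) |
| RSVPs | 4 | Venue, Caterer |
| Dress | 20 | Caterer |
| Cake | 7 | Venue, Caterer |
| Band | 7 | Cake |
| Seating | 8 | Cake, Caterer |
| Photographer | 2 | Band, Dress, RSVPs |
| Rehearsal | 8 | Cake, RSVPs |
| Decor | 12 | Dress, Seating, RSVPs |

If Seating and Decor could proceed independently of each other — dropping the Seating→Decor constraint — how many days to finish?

Before: longest chain Venue→Cake→Seating→Decor = 9+7+8+12 = 36, finish 36.
Without Seating→Decor, Decor's earliest start moves from 24 to 22.
New critical path: Caterer→Dress→Decor = 2+20+12 = 34 ⇒ 34 days.

34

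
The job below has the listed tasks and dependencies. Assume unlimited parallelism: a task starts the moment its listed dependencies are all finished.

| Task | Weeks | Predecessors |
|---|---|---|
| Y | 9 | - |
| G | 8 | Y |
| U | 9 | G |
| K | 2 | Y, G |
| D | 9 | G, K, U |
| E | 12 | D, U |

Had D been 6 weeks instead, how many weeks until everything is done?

44

Actual critical path: Y→G→U→D→E = 9+8+9+9+12 = 47 ⇒ 47 weeks.
Since D is critical, the -3 change carries straight to that chain (now 44 weeks).
No other chain overtakes it, so the finish is 44 weeks.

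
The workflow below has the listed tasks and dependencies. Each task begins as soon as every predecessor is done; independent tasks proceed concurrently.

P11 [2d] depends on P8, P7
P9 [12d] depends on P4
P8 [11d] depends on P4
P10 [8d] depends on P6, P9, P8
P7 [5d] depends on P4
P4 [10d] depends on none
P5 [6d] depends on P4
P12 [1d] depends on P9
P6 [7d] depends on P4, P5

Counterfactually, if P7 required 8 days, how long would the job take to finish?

31

As given, the longest chain is P4→P5→P6→P10 = 10+6+7+8 = 31, so the finish is 31 days.
P7 is off the critical path — its longest chain is 17 days, giving 14 of slack.
That remains the longest chain; total 31 days.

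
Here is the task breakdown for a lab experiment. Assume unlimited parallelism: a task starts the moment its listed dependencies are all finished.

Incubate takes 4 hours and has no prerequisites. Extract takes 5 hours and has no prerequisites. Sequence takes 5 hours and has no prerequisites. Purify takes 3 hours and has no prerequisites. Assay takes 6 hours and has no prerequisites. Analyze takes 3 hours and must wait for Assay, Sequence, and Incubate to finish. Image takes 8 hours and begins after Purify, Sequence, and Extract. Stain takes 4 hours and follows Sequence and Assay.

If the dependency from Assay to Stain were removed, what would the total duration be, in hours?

13

With the dependency in place, Extract→Image = 5+8 = 13 sets the finish at 13 hours.
Without Assay→Stain, Stain's earliest start moves from 6 to 5.
New critical path: Extract→Image = 5+8 = 13 ⇒ 13 hours.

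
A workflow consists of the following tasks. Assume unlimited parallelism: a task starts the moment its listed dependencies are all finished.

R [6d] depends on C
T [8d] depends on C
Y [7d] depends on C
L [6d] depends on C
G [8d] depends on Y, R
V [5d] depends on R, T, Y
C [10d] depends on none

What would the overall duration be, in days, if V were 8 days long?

26

Critical path before the change: C→Y→G = 10+7+8 = 25 giving 25 days.
The longest path through V is only 23 days, so V has float 2.
Now C→T→V = 10+8+8 = 26 is longest, so the finish becomes 26 days.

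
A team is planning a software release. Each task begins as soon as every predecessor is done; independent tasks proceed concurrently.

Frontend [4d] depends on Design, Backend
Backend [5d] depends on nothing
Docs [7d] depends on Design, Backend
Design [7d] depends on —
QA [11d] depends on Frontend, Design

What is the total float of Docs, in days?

The longest chain is Design→Frontend→QA = 7+4+11 = 22; overall finish 22 days.
Docs finishes as early as 14 and must finish by 22.
Slack of Docs = 15 − 7 = 8 days.

8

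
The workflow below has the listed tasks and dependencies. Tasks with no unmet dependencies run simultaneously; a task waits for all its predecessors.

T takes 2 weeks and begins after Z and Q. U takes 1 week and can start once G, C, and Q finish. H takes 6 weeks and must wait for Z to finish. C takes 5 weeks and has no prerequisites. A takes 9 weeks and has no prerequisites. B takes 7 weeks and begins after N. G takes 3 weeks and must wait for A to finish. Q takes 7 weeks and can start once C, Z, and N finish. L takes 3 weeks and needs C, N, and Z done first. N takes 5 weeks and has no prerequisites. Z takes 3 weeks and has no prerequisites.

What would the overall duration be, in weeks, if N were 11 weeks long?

Actual critical path: N→Q→T = 5+7+2 = 14 ⇒ 14 weeks.
N is on the critical path; changing it to 11 makes that path 20 weeks.
No other chain overtakes it, so the finish is 20 weeks.

20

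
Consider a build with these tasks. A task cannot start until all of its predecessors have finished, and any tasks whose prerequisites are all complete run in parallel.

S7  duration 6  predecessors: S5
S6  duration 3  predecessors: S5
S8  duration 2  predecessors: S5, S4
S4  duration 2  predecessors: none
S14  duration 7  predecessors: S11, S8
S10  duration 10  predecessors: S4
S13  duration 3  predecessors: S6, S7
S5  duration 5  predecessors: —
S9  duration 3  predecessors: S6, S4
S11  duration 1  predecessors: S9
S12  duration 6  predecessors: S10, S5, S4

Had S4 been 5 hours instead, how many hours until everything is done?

21

As given, the longest chain is S5→S6→S9→S11→S14 = 5+3+3+1+7 = 19, so the finish is 19 hours.
S4 has 1 hour of float (longest path through it is 18).
New critical path: S4→S10→S12 = 5+10+6 = 21 ⇒ 21 hours.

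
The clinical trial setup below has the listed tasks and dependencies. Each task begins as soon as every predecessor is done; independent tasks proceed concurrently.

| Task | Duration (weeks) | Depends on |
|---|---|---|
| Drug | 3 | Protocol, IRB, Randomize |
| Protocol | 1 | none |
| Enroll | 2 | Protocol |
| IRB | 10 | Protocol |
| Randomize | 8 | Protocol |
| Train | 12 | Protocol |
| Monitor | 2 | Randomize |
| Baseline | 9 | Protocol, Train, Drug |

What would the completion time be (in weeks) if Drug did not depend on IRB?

22

With the dependency in place, Protocol→IRB→Drug→Baseline = 1+10+3+9 = 23 sets the finish at 23 weeks.
Without IRB→Drug, Drug's earliest start moves from 11 to 9.
The longest chain is now Protocol→Train→Baseline = 1+12+9 = 22, so the clinical trial setup takes 22 weeks.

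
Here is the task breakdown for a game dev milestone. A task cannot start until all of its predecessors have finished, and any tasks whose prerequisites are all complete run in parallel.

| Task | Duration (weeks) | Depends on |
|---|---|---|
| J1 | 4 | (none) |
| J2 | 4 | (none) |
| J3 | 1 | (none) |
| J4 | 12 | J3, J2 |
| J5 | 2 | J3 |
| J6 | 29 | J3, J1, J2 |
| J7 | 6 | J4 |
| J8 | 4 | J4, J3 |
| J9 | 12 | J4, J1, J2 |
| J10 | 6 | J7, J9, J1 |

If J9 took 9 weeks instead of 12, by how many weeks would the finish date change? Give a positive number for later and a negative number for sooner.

Critical path before the change: J2→J4→J9→J10 = 4+12+12+6 = 34 giving 34 weeks.
J9 lies on that path, so at 9 weeks the path becomes 31 weeks.
The binding chain switches to J1→J6 = 4+29 = 33; finish 33 weeks.
Change in finish: 33 − 34 = -1 weeks.

-1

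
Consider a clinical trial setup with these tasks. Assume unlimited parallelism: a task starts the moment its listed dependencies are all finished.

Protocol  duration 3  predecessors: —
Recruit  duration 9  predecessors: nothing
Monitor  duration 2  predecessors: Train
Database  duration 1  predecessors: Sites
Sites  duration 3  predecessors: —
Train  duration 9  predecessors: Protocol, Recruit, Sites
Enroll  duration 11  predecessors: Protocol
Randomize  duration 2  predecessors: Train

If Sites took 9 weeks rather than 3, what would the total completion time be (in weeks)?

The binding path is Recruit→Train→Randomize = 9+9+2 = 20; finish at 20 weeks.
Sites has 6 weeks of float (longest path through it is 14).
Now Sites→Train→Randomize = 9+9+2 = 20 is longest, so the finish becomes 20 weeks.

20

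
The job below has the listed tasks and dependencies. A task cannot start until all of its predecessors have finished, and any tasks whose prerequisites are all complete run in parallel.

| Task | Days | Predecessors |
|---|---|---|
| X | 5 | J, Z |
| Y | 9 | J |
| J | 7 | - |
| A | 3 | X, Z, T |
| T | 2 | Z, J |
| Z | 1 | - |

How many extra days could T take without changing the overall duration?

4

J→Y = 7+9 = 16 sets the makespan at 16 days.
Longest path through T: 12 days (earliest finish 9, latest finish 13).
Slack of T = 11 − 7 = 4 days.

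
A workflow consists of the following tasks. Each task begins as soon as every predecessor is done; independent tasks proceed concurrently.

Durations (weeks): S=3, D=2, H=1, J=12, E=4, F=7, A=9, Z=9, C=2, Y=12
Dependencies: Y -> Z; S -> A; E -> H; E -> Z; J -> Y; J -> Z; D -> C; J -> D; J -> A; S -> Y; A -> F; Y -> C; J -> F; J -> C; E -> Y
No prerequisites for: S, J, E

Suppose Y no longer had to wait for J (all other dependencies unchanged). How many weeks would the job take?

Original critical path: J→Y→Z = 12+12+9 = 33 ⇒ 33 weeks.
Without J→Y, Y's earliest start moves from 12 to 4.
New critical path: J→A→F = 12+9+7 = 28 ⇒ 28 weeks.

28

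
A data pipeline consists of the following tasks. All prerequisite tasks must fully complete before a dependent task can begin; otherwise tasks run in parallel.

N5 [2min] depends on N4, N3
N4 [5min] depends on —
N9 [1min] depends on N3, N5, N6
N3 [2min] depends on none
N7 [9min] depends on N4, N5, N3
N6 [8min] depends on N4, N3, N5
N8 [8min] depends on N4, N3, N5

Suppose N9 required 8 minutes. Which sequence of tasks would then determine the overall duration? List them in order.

The binding path is N4→N5→N6→N9 = 5+2+8+1 = 16; finish at 16 minutes.
N9 is on the critical path; changing it to 8 makes that path 23 minutes.
That remains the longest chain; total 23 minutes.

N4, N5, N6, N9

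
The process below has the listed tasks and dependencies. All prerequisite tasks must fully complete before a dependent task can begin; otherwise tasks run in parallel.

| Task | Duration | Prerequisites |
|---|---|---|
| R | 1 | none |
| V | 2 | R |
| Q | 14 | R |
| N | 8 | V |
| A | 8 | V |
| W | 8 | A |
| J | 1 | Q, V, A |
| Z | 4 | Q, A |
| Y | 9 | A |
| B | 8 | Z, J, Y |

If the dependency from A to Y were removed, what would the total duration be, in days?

Original critical path: R→V→A→Y→B = 1+2+8+9+8 = 28 ⇒ 28 days.
Without A→Y, Y's earliest start moves from 11 to 0.
New critical path: R→Q→Z→B = 1+14+4+8 = 27 ⇒ 27 days.

27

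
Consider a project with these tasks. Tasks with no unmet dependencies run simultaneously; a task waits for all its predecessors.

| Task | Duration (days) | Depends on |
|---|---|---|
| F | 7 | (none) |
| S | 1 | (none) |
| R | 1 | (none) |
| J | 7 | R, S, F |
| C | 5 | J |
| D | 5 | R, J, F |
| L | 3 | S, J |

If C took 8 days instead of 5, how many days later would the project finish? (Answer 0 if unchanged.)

Actual critical path: F→J→C = 7+7+5 = 19 ⇒ 19 days.
C lies on that path, so at 8 days the path becomes 22 days.
No other chain overtakes it, so the finish is 22 days.
Change in finish: 22 − 19 = +3 days.

3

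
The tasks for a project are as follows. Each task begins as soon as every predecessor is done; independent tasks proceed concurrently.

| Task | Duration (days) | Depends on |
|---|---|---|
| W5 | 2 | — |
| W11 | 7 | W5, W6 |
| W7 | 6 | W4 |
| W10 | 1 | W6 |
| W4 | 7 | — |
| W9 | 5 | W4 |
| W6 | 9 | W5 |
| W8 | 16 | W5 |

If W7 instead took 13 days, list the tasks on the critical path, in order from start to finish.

Actual critical path: W5→W6→W11 = 2+9+7 = 18 ⇒ 18 days.
W7 is off the critical path — its longest chain is 13 days, giving 5 of slack.
The binding chain switches to W4→W7 = 7+13 = 20; finish 20 days.

W4, W7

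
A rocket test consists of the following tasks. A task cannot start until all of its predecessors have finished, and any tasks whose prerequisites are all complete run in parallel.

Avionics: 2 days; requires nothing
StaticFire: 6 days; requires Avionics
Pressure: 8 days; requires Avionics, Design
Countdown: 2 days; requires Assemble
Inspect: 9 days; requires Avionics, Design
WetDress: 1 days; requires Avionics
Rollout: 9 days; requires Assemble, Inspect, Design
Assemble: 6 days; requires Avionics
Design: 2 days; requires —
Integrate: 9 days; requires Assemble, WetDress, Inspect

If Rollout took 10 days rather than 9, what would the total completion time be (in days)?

21

Baseline: Avionics→Inspect→Rollout = 2+9+9 = 20 → 20 days.
Rollout lies on that path, so at 10 days the path becomes 21 days.
New critical path: Design→Inspect→Rollout = 2+9+10 = 21 ⇒ 21 days.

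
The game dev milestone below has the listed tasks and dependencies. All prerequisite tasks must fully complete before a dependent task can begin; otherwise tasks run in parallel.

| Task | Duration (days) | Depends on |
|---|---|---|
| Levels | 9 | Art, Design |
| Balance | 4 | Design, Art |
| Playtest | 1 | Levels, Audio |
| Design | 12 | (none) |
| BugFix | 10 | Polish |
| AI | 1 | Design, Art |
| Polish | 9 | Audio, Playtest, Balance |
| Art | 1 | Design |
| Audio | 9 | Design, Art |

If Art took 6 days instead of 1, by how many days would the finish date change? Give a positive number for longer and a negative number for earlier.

5

Critical path before the change: Design→Art→Levels→Playtest→Polish→BugFix = 12+1+9+1+9+10 = 42 giving 42 days.
Art is on the critical path; changing it to 6 makes that path 47 days.
That remains the longest chain; total 47 days.
Change in finish: 47 − 42 = +5 days.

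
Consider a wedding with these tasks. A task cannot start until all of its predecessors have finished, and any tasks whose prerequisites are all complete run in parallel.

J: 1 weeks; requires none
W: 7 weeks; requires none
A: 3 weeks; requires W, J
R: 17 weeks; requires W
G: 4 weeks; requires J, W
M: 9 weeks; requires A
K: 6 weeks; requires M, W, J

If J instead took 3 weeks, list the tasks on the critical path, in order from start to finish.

As given, the longest chain is W→A→M→K = 7+3+9+6 = 25, so the finish is 25 weeks.
J has 6 weeks of float (longest path through it is 19).
No other chain overtakes it, so the finish is 25 weeks.

W, A, M, K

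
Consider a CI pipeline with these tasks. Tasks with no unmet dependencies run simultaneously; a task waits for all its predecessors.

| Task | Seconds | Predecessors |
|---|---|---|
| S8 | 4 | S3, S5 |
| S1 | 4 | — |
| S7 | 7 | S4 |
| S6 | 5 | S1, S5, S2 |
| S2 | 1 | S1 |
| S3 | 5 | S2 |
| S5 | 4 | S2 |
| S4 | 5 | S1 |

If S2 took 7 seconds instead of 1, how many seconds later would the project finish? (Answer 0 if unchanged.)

4

Actual critical path: S1→S4→S7 = 4+5+7 = 16 ⇒ 16 seconds.
S2 has 2 seconds of float (longest path through it is 14).
The binding chain switches to S1→S2→S3→S8 = 4+7+5+4 = 20; finish 20 seconds.
Change in finish: 20 − 16 = +4 seconds.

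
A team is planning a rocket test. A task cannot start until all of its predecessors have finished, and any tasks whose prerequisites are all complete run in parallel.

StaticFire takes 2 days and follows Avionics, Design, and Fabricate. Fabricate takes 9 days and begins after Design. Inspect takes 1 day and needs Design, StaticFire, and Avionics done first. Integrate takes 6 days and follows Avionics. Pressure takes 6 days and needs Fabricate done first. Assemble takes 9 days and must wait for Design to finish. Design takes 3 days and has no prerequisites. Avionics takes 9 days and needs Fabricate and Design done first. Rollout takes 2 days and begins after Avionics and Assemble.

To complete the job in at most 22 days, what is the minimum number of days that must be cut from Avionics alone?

5

Current finish: 27 days; target: 22.
Avionics is on every critical path, so each day cut from Avionics cuts the finish by one (this holds down to a finish of 19).
Need 27 − 22 = 5 days off Avionics → Avionics becomes 4 days, finish becomes 22.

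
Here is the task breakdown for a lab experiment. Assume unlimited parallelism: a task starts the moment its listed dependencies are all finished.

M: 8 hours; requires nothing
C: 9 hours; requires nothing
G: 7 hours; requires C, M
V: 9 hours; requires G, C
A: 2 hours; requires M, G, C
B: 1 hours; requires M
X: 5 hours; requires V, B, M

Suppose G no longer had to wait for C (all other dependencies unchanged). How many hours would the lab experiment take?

Original critical path: C→G→V→X = 9+7+9+5 = 30 ⇒ 30 hours.
Without C→G, G's earliest start moves from 9 to 8.
After: M→G→V→X = 8+7+9+5 = 29 → 29 hours.

29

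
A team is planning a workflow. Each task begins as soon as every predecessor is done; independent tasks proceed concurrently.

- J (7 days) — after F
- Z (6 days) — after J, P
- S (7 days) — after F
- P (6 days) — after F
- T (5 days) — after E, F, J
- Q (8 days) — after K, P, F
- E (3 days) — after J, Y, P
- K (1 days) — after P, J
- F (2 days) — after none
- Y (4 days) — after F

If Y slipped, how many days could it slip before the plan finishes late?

4

F→J→K→Q = 2+7+1+8 = 18 sets the makespan at 18 days.
The longest chain containing Y totals 14 days.
Slack of Y = 6 − 2 = 4 days.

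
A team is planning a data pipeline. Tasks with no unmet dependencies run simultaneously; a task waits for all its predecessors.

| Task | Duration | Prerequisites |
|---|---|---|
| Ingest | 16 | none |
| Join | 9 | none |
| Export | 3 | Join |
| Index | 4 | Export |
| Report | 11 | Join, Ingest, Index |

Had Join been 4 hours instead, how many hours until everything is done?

27

As given, the longest chain is Join→Export→Index→Report = 9+3+4+11 = 27, so the finish is 27 hours.
Since Join is critical, the -5 change carries straight to that chain (now 22 hours).
The binding chain switches to Ingest→Report = 16+11 = 27; finish 27 hours.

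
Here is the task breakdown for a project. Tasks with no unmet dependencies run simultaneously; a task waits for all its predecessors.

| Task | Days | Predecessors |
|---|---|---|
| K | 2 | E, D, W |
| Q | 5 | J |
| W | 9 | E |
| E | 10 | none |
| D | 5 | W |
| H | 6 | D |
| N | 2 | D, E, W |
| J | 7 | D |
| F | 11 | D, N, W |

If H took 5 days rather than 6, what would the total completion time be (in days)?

37

The binding path is E→W→D→N→F = 10+9+5+2+11 = 37; finish at 37 days.
H has 7 days of float (longest path through it is 30).
The critical path is still E→W→D→N→F; finish is now 37 days.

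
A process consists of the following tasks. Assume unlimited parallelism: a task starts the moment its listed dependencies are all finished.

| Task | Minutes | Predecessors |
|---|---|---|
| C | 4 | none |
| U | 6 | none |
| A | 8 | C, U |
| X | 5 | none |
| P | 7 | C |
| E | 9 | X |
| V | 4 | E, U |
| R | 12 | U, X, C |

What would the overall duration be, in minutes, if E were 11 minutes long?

Critical path before the change: X→E→V = 5+9+4 = 18 giving 18 minutes.
E is on the critical path; changing it to 11 makes that path 20 minutes.
That remains the longest chain; total 20 minutes.

20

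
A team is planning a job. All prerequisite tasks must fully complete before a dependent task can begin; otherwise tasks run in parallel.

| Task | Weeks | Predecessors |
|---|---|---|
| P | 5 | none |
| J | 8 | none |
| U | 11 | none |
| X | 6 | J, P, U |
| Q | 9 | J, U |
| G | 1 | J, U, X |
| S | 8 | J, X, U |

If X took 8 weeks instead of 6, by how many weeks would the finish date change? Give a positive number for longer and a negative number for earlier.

As given, the longest chain is U→X→S = 11+6+8 = 25, so the finish is 25 weeks.
Since X is critical, the +2 change carries straight to that chain (now 27 weeks).
That remains the longest chain; total 27 weeks.
Change in finish: 27 − 25 = +2 weeks.

2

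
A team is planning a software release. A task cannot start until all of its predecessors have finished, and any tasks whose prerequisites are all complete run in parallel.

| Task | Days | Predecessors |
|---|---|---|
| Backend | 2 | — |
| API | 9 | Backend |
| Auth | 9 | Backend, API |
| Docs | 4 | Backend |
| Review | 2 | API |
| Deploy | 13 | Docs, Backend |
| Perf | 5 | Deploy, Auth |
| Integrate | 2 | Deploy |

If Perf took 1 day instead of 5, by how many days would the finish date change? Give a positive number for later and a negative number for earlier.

The binding path is Backend→API→Auth→Perf = 2+9+9+5 = 25; finish at 25 days.
Perf is on the critical path; changing it to 1 makes that path 21 days.
That remains the longest chain; total 21 days.
Change in finish: 21 − 25 = -4 days.

-4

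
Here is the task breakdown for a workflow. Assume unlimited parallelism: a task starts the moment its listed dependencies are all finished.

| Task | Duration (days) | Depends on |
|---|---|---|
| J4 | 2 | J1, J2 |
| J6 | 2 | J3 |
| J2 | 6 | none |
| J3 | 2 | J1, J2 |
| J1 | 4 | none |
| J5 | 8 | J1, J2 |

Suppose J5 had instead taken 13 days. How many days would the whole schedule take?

The binding path is J2→J5 = 6+8 = 14; finish at 14 days.
Since J5 is critical, the +5 change carries straight to that chain (now 19 days).
No other chain overtakes it, so the finish is 19 days.

19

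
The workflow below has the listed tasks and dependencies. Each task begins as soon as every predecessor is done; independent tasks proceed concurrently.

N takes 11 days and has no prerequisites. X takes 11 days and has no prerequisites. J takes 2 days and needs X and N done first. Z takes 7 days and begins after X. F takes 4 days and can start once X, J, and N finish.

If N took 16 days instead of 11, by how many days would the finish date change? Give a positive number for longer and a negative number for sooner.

Actual critical path: X→Z = 11+7 = 18 ⇒ 18 days.
N is off the critical path — its longest chain is 17 days, giving 1 of slack.
New critical path: N→J→F = 16+2+4 = 22 ⇒ 22 days.
Change in finish: 22 − 18 = +4 days.

4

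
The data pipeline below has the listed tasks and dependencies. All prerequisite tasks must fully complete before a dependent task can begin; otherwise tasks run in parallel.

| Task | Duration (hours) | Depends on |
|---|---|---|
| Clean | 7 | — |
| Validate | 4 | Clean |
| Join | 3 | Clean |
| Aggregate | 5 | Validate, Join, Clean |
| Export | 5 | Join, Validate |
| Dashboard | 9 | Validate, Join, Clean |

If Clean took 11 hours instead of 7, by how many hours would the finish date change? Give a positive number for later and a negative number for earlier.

4

As given, the longest chain is Clean→Validate→Dashboard = 7+4+9 = 20, so the finish is 20 hours.
Clean lies on that path, so at 11 hours the path becomes 24 hours.
The critical path is still Clean→Validate→Dashboard; finish is now 24 hours.
Change in finish: 24 − 20 = +4 hours.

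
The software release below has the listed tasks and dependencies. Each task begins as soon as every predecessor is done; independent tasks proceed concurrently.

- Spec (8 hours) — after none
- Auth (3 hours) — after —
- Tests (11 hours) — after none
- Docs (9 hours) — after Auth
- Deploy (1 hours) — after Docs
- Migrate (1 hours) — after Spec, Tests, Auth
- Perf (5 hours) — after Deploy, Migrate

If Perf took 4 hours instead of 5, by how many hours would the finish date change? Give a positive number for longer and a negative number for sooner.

As given, the longest chain is Auth→Docs→Deploy→Perf = 3+9+1+5 = 18, so the finish is 18 hours.
Perf lies on that path, so at 4 hours the path becomes 17 hours.
The critical path is still Auth→Docs→Deploy→Perf; finish is now 17 hours.
Change in finish: 17 − 18 = -1 hours.

-1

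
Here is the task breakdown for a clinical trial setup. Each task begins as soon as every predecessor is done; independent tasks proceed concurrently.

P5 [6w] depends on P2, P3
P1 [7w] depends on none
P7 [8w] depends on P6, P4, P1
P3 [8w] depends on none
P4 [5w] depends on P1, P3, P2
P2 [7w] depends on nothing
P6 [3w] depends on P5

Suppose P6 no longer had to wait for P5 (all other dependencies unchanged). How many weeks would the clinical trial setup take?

Before: longest chain P3→P5→P6→P7 = 8+6+3+8 = 25, finish 25.
Without P5→P6, P6's earliest start moves from 14 to 0.
After: P3→P4→P7 = 8+5+8 = 21 → 21 weeks.

21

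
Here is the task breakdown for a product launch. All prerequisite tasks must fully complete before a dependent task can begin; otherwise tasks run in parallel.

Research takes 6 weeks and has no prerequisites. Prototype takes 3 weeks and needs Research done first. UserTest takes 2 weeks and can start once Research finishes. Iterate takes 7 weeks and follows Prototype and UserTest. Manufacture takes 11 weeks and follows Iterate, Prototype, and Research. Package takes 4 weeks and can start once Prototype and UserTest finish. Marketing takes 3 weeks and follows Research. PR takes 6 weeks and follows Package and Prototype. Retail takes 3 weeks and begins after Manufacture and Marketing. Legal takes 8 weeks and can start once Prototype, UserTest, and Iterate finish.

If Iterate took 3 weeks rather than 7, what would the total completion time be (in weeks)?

Actual critical path: Research→Prototype→Iterate→Manufacture→Retail = 6+3+7+11+3 = 30 ⇒ 30 weeks.
Iterate is on the critical path; changing it to 3 makes that path 26 weeks.
That remains the longest chain; total 26 weeks.

26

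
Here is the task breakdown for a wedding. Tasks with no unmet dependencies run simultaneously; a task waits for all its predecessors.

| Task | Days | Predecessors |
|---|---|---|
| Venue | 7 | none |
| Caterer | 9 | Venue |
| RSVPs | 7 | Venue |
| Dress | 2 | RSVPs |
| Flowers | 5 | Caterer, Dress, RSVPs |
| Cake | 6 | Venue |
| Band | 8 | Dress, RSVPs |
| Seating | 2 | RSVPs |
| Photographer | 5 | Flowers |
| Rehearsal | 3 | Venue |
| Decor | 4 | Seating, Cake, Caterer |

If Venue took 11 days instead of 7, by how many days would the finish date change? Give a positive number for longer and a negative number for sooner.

Critical path before the change: Venue→Caterer→Flowers→Photographer = 7+9+5+5 = 26 giving 26 days.
Venue is on the critical path; changing it to 11 makes that path 30 days.
The critical path is still Venue→Caterer→Flowers→Photographer; finish is now 30 days.
Change in finish: 30 − 26 = +4 days.

4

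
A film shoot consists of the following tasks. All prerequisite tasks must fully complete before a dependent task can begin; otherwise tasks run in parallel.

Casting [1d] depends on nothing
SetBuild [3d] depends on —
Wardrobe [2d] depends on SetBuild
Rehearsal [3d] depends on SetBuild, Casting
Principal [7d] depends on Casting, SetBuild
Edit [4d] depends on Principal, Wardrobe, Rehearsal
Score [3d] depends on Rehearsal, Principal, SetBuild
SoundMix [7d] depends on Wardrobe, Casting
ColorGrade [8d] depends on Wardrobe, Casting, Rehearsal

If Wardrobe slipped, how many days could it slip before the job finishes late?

Critical path: SetBuild→Rehearsal→ColorGrade = 3+3+8 = 14, so the finish is 14 days.
Longest path through Wardrobe: 13 days (earliest finish 5, latest finish 6).
Float = 14 − 13 = 1.

1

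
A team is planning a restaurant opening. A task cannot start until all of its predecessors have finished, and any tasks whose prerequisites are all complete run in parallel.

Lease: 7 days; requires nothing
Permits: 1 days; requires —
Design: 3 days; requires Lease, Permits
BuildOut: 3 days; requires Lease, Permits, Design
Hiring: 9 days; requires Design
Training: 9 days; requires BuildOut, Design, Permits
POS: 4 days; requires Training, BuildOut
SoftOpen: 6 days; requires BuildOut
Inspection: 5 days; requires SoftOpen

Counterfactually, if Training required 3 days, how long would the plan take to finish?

24

Actual critical path: Lease→Design→BuildOut→Training→POS = 7+3+3+9+4 = 26 ⇒ 26 days.
Training lies on that path, so at 3 days the path becomes 20 days.
The binding chain switches to Lease→Design→BuildOut→SoftOpen→Inspection = 7+3+3+6+5 = 24; finish 24 days.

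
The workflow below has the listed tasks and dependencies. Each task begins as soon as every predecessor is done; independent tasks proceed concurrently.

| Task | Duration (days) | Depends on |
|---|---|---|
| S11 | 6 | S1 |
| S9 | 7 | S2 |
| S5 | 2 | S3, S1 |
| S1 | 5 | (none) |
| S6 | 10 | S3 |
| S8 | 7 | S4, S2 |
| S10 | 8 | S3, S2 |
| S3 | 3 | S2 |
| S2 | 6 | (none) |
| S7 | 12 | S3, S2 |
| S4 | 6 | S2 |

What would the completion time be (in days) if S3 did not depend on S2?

Original critical path: S2→S3→S7 = 6+3+12 = 21 ⇒ 21 days.
Without S2→S3, S3's earliest start moves from 6 to 0.
The longest chain is now S2→S4→S8 = 6+6+7 = 19, so the job takes 19 days.

19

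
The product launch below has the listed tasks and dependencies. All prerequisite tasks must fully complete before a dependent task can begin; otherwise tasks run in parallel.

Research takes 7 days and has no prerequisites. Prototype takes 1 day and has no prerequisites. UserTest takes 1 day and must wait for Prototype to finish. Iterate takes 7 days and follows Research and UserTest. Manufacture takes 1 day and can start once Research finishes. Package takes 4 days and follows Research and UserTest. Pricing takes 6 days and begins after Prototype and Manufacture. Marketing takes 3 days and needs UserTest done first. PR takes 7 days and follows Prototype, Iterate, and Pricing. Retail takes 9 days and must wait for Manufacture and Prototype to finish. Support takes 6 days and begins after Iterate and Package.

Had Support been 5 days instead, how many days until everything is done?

21

Critical path before the change: Research→Iterate→PR = 7+7+7 = 21 giving 21 days.
The longest path through Support is only 20 days, so Support has float 1.
That remains the longest chain; total 21 days.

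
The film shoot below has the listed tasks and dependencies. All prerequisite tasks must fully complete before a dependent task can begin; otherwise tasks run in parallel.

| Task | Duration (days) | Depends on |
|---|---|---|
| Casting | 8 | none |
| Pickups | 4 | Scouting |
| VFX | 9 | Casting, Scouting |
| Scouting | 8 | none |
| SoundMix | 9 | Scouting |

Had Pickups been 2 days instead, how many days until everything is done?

17

Baseline: Casting→VFX = 8+9 = 17 → 17 days.
The longest path through Pickups is only 12 days, so Pickups has float 5.
No other chain overtakes it, so the finish is 17 days.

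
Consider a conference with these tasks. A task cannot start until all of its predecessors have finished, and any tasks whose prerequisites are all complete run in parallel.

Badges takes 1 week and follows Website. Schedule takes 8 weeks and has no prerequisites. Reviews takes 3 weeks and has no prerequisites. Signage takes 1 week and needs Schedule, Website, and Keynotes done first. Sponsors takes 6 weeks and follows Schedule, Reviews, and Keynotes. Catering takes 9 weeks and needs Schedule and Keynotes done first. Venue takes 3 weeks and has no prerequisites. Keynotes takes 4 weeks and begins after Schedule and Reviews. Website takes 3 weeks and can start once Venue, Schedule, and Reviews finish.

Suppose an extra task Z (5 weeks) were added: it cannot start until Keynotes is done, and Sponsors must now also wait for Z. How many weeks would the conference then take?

23

Originally the conference takes 21 weeks.
With Z inserted, Sponsors now waits for max(Schedule, Reviews, Keynotes, Z).
New critical path: Schedule→Keynotes→Z→Sponsors = 8+4+5+6 = 23 ⇒ 23 weeks.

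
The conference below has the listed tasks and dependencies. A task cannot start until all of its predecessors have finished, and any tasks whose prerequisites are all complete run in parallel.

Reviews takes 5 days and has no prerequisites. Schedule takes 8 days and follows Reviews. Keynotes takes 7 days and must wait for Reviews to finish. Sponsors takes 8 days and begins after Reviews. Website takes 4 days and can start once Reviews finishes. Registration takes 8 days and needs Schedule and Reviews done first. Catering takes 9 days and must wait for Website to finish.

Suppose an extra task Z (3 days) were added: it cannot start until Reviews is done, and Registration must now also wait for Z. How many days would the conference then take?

21

Originally the conference takes 21 days.
With Z inserted, Registration now waits for max(Schedule, Reviews, Z).
New critical path: Reviews→Schedule→Registration = 5+8+8 = 21 ⇒ 21 days.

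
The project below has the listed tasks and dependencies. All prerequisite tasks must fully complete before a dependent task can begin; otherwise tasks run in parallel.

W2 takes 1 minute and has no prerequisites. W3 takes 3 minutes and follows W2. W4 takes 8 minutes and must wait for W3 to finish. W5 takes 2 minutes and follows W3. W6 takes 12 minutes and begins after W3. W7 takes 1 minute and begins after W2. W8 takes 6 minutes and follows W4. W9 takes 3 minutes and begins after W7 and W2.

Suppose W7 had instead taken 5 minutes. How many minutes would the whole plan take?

Critical path before the change: W2→W3→W4→W8 = 1+3+8+6 = 18 giving 18 minutes.
W7 is off the critical path — its longest chain is 5 minutes, giving 13 of slack.
The critical path is still W2→W3→W4→W8; finish is now 18 minutes.

18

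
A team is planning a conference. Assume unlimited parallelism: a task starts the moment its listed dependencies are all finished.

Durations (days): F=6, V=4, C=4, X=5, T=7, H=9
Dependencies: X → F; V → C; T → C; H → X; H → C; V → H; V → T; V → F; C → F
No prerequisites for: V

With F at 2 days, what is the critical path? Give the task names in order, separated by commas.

V, H, X, F

Actual critical path: V→H→X→F = 4+9+5+6 = 24 ⇒ 24 days.
Since F is critical, the -4 change carries straight to that chain (now 20 days).
No other chain overtakes it, so the finish is 20 days.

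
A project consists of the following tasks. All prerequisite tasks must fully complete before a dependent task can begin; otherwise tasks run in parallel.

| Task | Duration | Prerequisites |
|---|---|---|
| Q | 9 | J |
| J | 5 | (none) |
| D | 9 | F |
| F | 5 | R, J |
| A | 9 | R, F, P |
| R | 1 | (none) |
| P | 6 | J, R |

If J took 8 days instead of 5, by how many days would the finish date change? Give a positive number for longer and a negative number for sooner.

3

Baseline: J→P→A = 5+6+9 = 20 → 20 days.
Since J is critical, the +3 change carries straight to that chain (now 23 days).
That remains the longest chain; total 23 days.
Change in finish: 23 − 20 = +3 days.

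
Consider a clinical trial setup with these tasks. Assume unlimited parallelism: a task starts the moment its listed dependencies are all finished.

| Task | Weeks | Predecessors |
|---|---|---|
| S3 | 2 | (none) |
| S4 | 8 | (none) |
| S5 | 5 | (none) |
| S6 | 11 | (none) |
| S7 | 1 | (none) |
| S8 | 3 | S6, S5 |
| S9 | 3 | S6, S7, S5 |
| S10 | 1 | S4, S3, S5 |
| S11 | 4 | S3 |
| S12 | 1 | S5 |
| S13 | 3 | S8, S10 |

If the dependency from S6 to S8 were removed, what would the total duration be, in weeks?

Before: longest chain S6→S8→S13 = 11+3+3 = 17, finish 17.
Without S6→S8, S8's earliest start moves from 11 to 5.
After: S6→S9 = 11+3 = 14 → 14 weeks.

14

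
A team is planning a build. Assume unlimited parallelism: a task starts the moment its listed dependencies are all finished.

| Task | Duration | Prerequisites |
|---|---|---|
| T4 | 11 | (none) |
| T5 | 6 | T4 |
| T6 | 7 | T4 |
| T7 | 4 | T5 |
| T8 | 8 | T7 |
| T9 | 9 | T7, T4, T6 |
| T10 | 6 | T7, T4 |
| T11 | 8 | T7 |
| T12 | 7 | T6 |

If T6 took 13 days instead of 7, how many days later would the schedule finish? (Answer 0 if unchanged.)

Baseline: T4→T5→T7→T9 = 11+6+4+9 = 30 → 30 days.
The longest path through T6 is only 27 days, so T6 has float 3.
The binding chain switches to T4→T6→T9 = 11+13+9 = 33; finish 33 days.
Change in finish: 33 − 30 = +3 days.

3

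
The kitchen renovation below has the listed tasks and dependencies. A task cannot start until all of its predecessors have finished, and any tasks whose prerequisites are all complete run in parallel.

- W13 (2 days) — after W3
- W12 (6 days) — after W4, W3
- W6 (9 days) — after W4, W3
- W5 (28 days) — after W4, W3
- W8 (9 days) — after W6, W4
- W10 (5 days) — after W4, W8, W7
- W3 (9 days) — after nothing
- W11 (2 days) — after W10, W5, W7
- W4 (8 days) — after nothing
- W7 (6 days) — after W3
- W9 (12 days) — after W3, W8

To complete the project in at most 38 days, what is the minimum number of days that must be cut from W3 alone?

1

Current finish: 39 days; target: 38.
W3 is on every critical path, so each day cut from W3 cuts the finish by one (this holds down to a finish of 38).
Need 39 − 38 = 1 day off W3 → W3 becomes 8 days, finish becomes 38.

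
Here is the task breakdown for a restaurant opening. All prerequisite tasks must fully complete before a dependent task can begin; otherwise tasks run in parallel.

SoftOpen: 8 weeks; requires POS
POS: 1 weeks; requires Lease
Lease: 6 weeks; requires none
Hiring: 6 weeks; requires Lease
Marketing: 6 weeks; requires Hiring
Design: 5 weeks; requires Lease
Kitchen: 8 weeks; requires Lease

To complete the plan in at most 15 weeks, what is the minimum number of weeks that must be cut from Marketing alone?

Current finish: 18 weeks; target: 15.
Marketing is on every critical path, so each week cut from Marketing cuts the finish by one (this holds down to a finish of 15).
Need 18 − 15 = 3 weeks off Marketing → Marketing becomes 3 weeks, finish becomes 15.

3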